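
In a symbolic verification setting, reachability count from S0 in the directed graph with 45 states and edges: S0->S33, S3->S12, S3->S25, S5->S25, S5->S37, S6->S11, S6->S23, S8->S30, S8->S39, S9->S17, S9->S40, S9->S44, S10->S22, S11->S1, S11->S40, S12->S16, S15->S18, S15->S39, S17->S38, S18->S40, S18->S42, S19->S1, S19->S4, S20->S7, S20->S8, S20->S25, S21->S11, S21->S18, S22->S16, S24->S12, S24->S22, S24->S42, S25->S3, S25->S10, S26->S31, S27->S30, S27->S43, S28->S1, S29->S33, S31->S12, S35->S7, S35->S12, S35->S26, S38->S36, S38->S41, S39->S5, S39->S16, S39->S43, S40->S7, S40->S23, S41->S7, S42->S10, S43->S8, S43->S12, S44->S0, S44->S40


BFS from S0:
  layer 0: {S0}
  layer 1: {S33}
Reachable set: {S0, S33}
Count = 2

2


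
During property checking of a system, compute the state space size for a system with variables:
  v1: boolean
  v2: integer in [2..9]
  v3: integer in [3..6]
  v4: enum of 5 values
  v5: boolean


State space = product of domain sizes of all variables.
Domain sizes:
  v1 (boolean): 2
  v2 (integer in [2..9]): 8
  v3 (integer in [3..6]): 4
  v4 (enum of 5 values): 5
  v5 (boolean): 2
Product = 2 * 8 * 4 * 5 * 2 = 640

640


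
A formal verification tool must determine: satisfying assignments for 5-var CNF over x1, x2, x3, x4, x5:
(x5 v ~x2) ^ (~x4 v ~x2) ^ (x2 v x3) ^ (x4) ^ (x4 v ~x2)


CNF with 5 clauses over 5 vars (32 assignments).
An assignment satisfies CNF iff every clause has >=1 true literal.
Check each row (bits = x1,x2,x3,x4,x5; clause T/F shown):
  row 0 [00000]: clauses=TTFFT -> 0
  row 1 [00001]: clauses=TTFFT -> 0
  row 2 [00010]: clauses=TTFTT -> 0
  row 3 [00011]: clauses=TTFTT -> 0
  row 4 [00100]: clauses=TTTFT -> 0
  row 5 [00101]: clauses=TTTFT -> 0
  row 6 [00110]: clauses=TTTTT -> 1
  row 7 [00111]: clauses=TTTTT -> 1
  row 8 [01000]: clauses=FTTFF -> 0
  row 9 [01001]: clauses=TTTFF -> 0
  row 10 [01010]: clauses=FFTTT -> 0
  row 11 [01011]: clauses=TFTTT -> 0
  row 12 [01100]: clauses=FTTFF -> 0
  row 13 [01101]: clauses=TTTFF -> 0
  row 14 [01110]: clauses=FFTTT -> 0
  row 15 [01111]: clauses=TFTTT -> 0
  row 16 [10000]: clauses=TTFFT -> 0
  row 17 [10001]: clauses=TTFFT -> 0
  row 18 [10010]: clauses=TTFTT -> 0
  row 19 [10011]: clauses=TTFTT -> 0
  row 20 [10100]: clauses=TTTFT -> 0
  row 21 [10101]: clauses=TTTFT -> 0
  row 22 [10110]: clauses=TTTTT -> 1
  row 23 [10111]: clauses=TTTTT -> 1
  row 24 [11000]: clauses=FTTFF -> 0
  row 25 [11001]: clauses=TTTFF -> 0
  row 26 [11010]: clauses=FFTTT -> 0
  row 27 [11011]: clauses=TFTTT -> 0
  row 28 [11100]: clauses=FTTFF -> 0
  row 29 [11101]: clauses=TTTFF -> 0
  row 30 [11110]: clauses=FFTTT -> 0
  row 31 [11111]: clauses=TFTTT -> 0
Full result column, 8 rows per line (x1,x2 fixed per line; x3,x4,x5 runs 000..111 left to right):
  rows 0-7 [x1,x2=00]: 00000011  (ones: 2)
  rows 8-15 [x1,x2=01]: 00000000  (ones: 0)
  rows 16-23 [x1,x2=10]: 00000011  (ones: 2)
  rows 24-31 [x1,x2=11]: 00000000  (ones: 0)
Satisfying assignments = 2+0+2+0 = 4

4


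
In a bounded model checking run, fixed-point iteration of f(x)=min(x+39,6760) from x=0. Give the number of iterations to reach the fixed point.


Step 1: x=0, cap=6760, increment=39
Step 2: x grows by 39 each step until capped at 6760; fixed point is x=6760
Step 3: iterations = ceil(6760/39) = 174

174


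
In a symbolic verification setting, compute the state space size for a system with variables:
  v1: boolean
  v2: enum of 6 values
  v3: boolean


State space = product of domain sizes of all variables.
Domain sizes:
  v1 (boolean): 2
  v2 (enum of 6 values): 6
  v3 (boolean): 2
Product = 2 * 6 * 2 = 24

24


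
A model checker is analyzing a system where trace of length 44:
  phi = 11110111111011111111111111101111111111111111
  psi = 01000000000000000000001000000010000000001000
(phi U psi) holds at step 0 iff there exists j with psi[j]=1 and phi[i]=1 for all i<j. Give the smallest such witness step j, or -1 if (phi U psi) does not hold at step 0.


(phi U psi) at 0: need smallest j with psi[j]=1 and phi[i]=1 for all i in [0,j).
Scan from step 0:
  step 0: phi=1, psi=0 -> continue
  step 1: psi=1 and phi held for [0,1) -> witness found
Witness step = 1

1


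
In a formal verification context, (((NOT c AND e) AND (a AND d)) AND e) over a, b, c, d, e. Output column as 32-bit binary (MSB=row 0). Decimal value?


Formula: (((NOT c AND e) AND (a AND d)) AND e) over a, b, c, d, e (32 rows)
Evaluate each row (bits = a,b,c,d,e, MSB first):
  row 0 [00000]: (((NOT 0 AND 0) AND (0 AND 0)) AND 0) -> 0
  row 1 [00001]: (((NOT 0 AND 1) AND (0 AND 0)) AND 1) -> 0
  row 2 [00010]: (((NOT 0 AND 0) AND (0 AND 1)) AND 0) -> 0
  row 3 [00011]: (((NOT 0 AND 1) AND (0 AND 1)) AND 1) -> 0
  row 4 [00100]: (((NOT 1 AND 0) AND (0 AND 0)) AND 0) -> 0
  row 5 [00101]: (((NOT 1 AND 1) AND (0 AND 0)) AND 1) -> 0
  row 6 [00110]: (((NOT 1 AND 0) AND (0 AND 1)) AND 0) -> 0
  row 7 [00111]: (((NOT 1 AND 1) AND (0 AND 1)) AND 1) -> 0
  row 8 [01000]: (((NOT 0 AND 0) AND (0 AND 0)) AND 0) -> 0
  row 9 [01001]: (((NOT 0 AND 1) AND (0 AND 0)) AND 1) -> 0
  row 10 [01010]: (((NOT 0 AND 0) AND (0 AND 1)) AND 0) -> 0
  row 11 [01011]: (((NOT 0 AND 1) AND (0 AND 1)) AND 1) -> 0
  row 12 [01100]: (((NOT 1 AND 0) AND (0 AND 0)) AND 0) -> 0
  row 13 [01101]: (((NOT 1 AND 1) AND (0 AND 0)) AND 1) -> 0
  row 14 [01110]: (((NOT 1 AND 0) AND (0 AND 1)) AND 0) -> 0
  row 15 [01111]: (((NOT 1 AND 1) AND (0 AND 1)) AND 1) -> 0
  row 16 [10000]: (((NOT 0 AND 0) AND (1 AND 0)) AND 0) -> 0
  row 17 [10001]: (((NOT 0 AND 1) AND (1 AND 0)) AND 1) -> 0
  row 18 [10010]: (((NOT 0 AND 0) AND (1 AND 1)) AND 0) -> 0
  row 19 [10011]: (((NOT 0 AND 1) AND (1 AND 1)) AND 1) -> 1
  row 20 [10100]: (((NOT 1 AND 0) AND (1 AND 0)) AND 0) -> 0
  row 21 [10101]: (((NOT 1 AND 1) AND (1 AND 0)) AND 1) -> 0
  row 22 [10110]: (((NOT 1 AND 0) AND (1 AND 1)) AND 0) -> 0
  row 23 [10111]: (((NOT 1 AND 1) AND (1 AND 1)) AND 1) -> 0
  row 24 [11000]: (((NOT 0 AND 0) AND (1 AND 0)) AND 0) -> 0
  row 25 [11001]: (((NOT 0 AND 1) AND (1 AND 0)) AND 1) -> 0
  row 26 [11010]: (((NOT 0 AND 0) AND (1 AND 1)) AND 0) -> 0
  row 27 [11011]: (((NOT 0 AND 1) AND (1 AND 1)) AND 1) -> 1
  row 28 [11100]: (((NOT 1 AND 0) AND (1 AND 0)) AND 0) -> 0
  row 29 [11101]: (((NOT 1 AND 1) AND (1 AND 0)) AND 1) -> 0
  row 30 [11110]: (((NOT 1 AND 0) AND (1 AND 1)) AND 0) -> 0
  row 31 [11111]: (((NOT 1 AND 1) AND (1 AND 1)) AND 1) -> 0
Full result column, 4 rows per line (a,b,c fixed per line; d,e runs 00..11 left to right):
  rows 0-3 [a,b,c=000]: 0000  = hex 0
  rows 4-7 [a,b,c=001]: 0000  = hex 0
  rows 8-11 [a,b,c=010]: 0000  = hex 0
  rows 12-15 [a,b,c=011]: 0000  = hex 0
  rows 16-19 [a,b,c=100]: 0001  = hex 1
  rows 20-23 [a,b,c=101]: 0000  = hex 0
  rows 24-27 [a,b,c=110]: 0001  = hex 1
  rows 28-31 [a,b,c=111]: 0000  = hex 0
Output column (row 0 .. row 31) = 00000000000000000001000000010000
Output column grouped in 4s = 0000 0000 0000 0000 0001 0000 0001 0000 = 0x00001010
Convert to decimal digit by digit (value = value*16 + digit):
  0 -> 0
  0*16 + 0 = 0
  0*16 + 0 = 0
  0*16 + 0 = 0
  0*16 + 1 = 1
  1*16 + 0 = 16
  16*16 + 1 = 257
  257*16 + 0 = 4112
Decimal = 4112

4112


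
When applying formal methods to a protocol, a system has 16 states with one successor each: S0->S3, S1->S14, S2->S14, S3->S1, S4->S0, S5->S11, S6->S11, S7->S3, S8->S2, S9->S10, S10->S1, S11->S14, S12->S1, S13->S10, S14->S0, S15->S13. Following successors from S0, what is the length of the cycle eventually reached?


Trace from S0 until a state repeats:
  S0 -> S3 -> S1 -> S14 -> S0
S0 first seen at step 0, revisited at step 4.
Cycle length = 4 - 0 = 4

4


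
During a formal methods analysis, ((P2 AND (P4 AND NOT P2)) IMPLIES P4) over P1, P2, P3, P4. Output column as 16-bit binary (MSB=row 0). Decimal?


Formula: ((P2 AND (P4 AND NOT P2)) IMPLIES P4) over P1, P2, P3, P4 (16 rows)
Evaluate each row (bits = P1,P2,P3,P4, MSB first):
  row 0 [0000]: ((0 AND (0 AND NOT 0)) IMPLIES 0) -> 1
  row 1 [0001]: ((0 AND (1 AND NOT 0)) IMPLIES 1) -> 1
  row 2 [0010]: ((0 AND (0 AND NOT 0)) IMPLIES 0) -> 1
  row 3 [0011]: ((0 AND (1 AND NOT 0)) IMPLIES 1) -> 1
  row 4 [0100]: ((1 AND (0 AND NOT 1)) IMPLIES 0) -> 1
  row 5 [0101]: ((1 AND (1 AND NOT 1)) IMPLIES 1) -> 1
  row 6 [0110]: ((1 AND (0 AND NOT 1)) IMPLIES 0) -> 1
  row 7 [0111]: ((1 AND (1 AND NOT 1)) IMPLIES 1) -> 1
  row 8 [1000]: ((0 AND (0 AND NOT 0)) IMPLIES 0) -> 1
  row 9 [1001]: ((0 AND (1 AND NOT 0)) IMPLIES 1) -> 1
  row 10 [1010]: ((0 AND (0 AND NOT 0)) IMPLIES 0) -> 1
  row 11 [1011]: ((0 AND (1 AND NOT 0)) IMPLIES 1) -> 1
  row 12 [1100]: ((1 AND (0 AND NOT 1)) IMPLIES 0) -> 1
  row 13 [1101]: ((1 AND (1 AND NOT 1)) IMPLIES 1) -> 1
  row 14 [1110]: ((1 AND (0 AND NOT 1)) IMPLIES 0) -> 1
  row 15 [1111]: ((1 AND (1 AND NOT 1)) IMPLIES 1) -> 1
Full result column, 4 rows per line (P1,P2 fixed per line; P3,P4 runs 00..11 left to right):
  rows 0-3 [P1,P2=00]: 1111  = hex F
  rows 4-7 [P1,P2=01]: 1111  = hex F
  rows 8-11 [P1,P2=10]: 1111  = hex F
  rows 12-15 [P1,P2=11]: 1111  = hex F
Output column (row 0 .. row 15) = 1111111111111111
Output column grouped in 4s = 1111 1111 1111 1111 = 0xFFFF
Convert to decimal digit by digit (value = value*16 + digit):
  F -> 15
  15*16 + 15 (F) = 255
  255*16 + 15 (F) = 4095
  4095*16 + 15 (F) = 65535
Decimal = 65535

65535


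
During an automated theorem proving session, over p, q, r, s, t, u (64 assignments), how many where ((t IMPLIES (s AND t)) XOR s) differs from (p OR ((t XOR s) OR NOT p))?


F1 = ((t IMPLIES (s AND t)) XOR s)
F2 = (p OR ((t XOR s) OR NOT p))
Evaluate both on each of 64 rows (bits = p,q,r,s,t,u):
  row 0 [000000]: F1=1 F2=1 -> 0
  row 1 [000001]: F1=1 F2=1 -> 0
  row 2 [000010]: F1=0 F2=1 (differ) -> 1
  row 3 [000011]: F1=0 F2=1 (differ) -> 1
  row 4 [000100]: F1=0 F2=1 (differ) -> 1
  (every remaining row is evaluated the same way; all 64 results are listed next)
Full result column, 8 rows per line (p,q,r fixed per line; s,t,u runs 000..111 left to right):
  rows 0-7 [p,q,r=000]: 00111111  (ones: 6)
  rows 8-15 [p,q,r=001]: 00111111  (ones: 6)
  rows 16-23 [p,q,r=010]: 00111111  (ones: 6)
  rows 24-31 [p,q,r=011]: 00111111  (ones: 6)
  rows 32-39 [p,q,r=100]: 00111111  (ones: 6)
  rows 40-47 [p,q,r=101]: 00111111  (ones: 6)
  rows 48-55 [p,q,r=110]: 00111111  (ones: 6)
  rows 56-63 [p,q,r=111]: 00111111  (ones: 6)
Disagreements = 6+6+6+6+6+6+6+6 = 48

48


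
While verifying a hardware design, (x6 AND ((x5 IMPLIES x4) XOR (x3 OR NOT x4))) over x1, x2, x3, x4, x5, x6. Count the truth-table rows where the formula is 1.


Formula: (x6 AND ((x5 IMPLIES x4) XOR (x3 OR NOT x4))) over 6 vars (64 rows)
Evaluate each row (x1, x2, x3, x4, x5, x6 as bits, MSB first):
  row 0 [000000]: (0 AND ((0 IMPLIES 0) XOR (0 OR NOT 0))) -> 0
  row 1 [000001]: (1 AND ((0 IMPLIES 0) XOR (0 OR NOT 0))) -> 0
  row 2 [000010]: (0 AND ((1 IMPLIES 0) XOR (0 OR NOT 0))) -> 0
  row 3 [000011]: (1 AND ((1 IMPLIES 0) XOR (0 OR NOT 0))) -> 1
  row 4 [000100]: (0 AND ((0 IMPLIES 1) XOR (0 OR NOT 1))) -> 0
  (every remaining row is evaluated the same way; all 64 results are listed next)
Full result column, 8 rows per line (x1,x2,x3 fixed per line; x4,x5,x6 runs 000..111 left to right):
  rows 0-7 [x1,x2,x3=000]: 00010101  (ones: 3)
  rows 8-15 [x1,x2,x3=001]: 00010000  (ones: 1)
  rows 16-23 [x1,x2,x3=010]: 00010101  (ones: 3)
  rows 24-31 [x1,x2,x3=011]: 00010000  (ones: 1)
  rows 32-39 [x1,x2,x3=100]: 00010101  (ones: 3)
  rows 40-47 [x1,x2,x3=101]: 00010000  (ones: 1)
  rows 48-55 [x1,x2,x3=110]: 00010101  (ones: 3)
  rows 56-63 [x1,x2,x3=111]: 00010000  (ones: 1)
Count of 1-rows = 3+1+3+1+3+1+3+1 = 16

16


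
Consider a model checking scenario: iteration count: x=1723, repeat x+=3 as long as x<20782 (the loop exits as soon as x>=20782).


Step 1: x goes from 1723 toward 20782 by 3; the body runs while x<20782, so iterations = ceil((bound-start)/step)
Step 2: Distance=19059
Step 3: ceil(19059/3)=6353

6353


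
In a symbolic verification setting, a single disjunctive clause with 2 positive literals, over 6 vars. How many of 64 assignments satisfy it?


Step 1: Total=2^6=64
Step 2: Unsat when all 2 false: 2^4=16
Step 3: Sat=64-16=48

48


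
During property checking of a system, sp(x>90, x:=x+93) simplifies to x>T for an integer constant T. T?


Formula: sp(P, x:=E) = exists old_x. (x = E[old_x/x]) AND P[old_x/x] (old_x is the value of x before the assignment; eliminate old_x by solving x = E[old_x/x] for old_x)
Step 1: Precondition P: x>90, i.e. old_x > 90
Step 2: Assignment gives x = old_x + 93, so old_x = x - 93
Step 3: Substitute into P: x - 93 > 90
Step 4: Simplify: x > 90+93 = 183

183


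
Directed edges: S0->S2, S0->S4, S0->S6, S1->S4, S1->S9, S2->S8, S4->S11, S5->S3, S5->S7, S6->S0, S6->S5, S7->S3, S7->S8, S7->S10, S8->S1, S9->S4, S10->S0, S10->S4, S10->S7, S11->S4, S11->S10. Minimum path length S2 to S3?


BFS layer-by-layer from S2:
  dist 0: {S2}
  dist 1: {S8}
  dist 2: {S1}
  dist 3: {S4, S9}
  dist 4: {S11}
  dist 5: {S10}
  dist 6: {S0, S7}
  dist 7: {S3, S6}
  -> S3 reached at distance 7
Shortest path length = 7

7


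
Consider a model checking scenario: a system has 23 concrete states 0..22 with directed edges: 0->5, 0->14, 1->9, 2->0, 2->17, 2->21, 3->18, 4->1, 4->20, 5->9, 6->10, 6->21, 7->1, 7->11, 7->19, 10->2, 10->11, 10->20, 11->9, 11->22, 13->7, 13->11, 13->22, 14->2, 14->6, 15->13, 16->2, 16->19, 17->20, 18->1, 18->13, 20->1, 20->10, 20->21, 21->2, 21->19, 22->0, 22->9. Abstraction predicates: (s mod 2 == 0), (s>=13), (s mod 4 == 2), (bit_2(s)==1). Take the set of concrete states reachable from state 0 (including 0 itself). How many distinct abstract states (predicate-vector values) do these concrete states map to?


BFS from 0:
Concrete reachable: {0, 1, 2, 5, 6, 9, 10, 11, 14, 17, 19, 20, 21, 22}
Abstract via predicates (s mod 2 == 0), (s>=13), (s mod 4 == 2), (bit_2(s)==1):
  (0,0,0,0) <- {1, 9, 11}
  (0,0,0,1) <- {5}
  (0,1,0,0) <- {17, 19}
  (0,1,0,1) <- {21}
  (1,0,0,0) <- {0}
  (1,0,1,0) <- {2, 10}
  (1,0,1,1) <- {6}
  (1,1,0,1) <- {20}
  (1,1,1,1) <- {14, 22}
Distinct abstract states = 9

9


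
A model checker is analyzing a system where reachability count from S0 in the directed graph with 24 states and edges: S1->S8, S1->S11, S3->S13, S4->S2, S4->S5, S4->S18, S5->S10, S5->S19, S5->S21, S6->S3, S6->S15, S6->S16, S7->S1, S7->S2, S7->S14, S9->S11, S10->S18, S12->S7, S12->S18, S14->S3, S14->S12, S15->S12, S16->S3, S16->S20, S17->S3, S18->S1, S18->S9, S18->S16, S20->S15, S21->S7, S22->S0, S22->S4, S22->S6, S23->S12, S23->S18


BFS from S0:
  layer 0: {S0}
Reachable set: {S0}
Count = 1

1


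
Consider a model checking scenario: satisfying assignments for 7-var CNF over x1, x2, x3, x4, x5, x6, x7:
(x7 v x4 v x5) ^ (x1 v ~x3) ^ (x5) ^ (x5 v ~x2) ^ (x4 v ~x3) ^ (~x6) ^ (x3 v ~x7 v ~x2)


CNF with 7 clauses over 7 vars (128 assignments).
An assignment satisfies CNF iff every clause has >=1 true literal.
Check each row (bits = x1,x2,x3,x4,x5,x6,x7; clause T/F shown):
  row 0 [0000000]: clauses=FTFTTTT -> 0
  row 1 [0000001]: clauses=TTFTTTT -> 0
  row 2 [0000010]: clauses=FTFTTFT -> 0
  row 3 [0000011]: clauses=TTFTTFT -> 0
  row 4 [0000100]: clauses=TTTTTTT -> 1
  (every remaining row is evaluated the same way; all 128 results are listed next)
Full result column, 8 rows per line (x1,x2,x3,x4 fixed per line; x5,x6,x7 runs 000..111 left to right):
  rows 0-7 [x1,x2,x3,x4=0000]: 00001100  (ones: 2)
  rows 8-15 [x1,x2,x3,x4=0001]: 00001100  (ones: 2)
  rows 16-23 [x1,x2,x3,x4=0010]: 00000000  (ones: 0)
  rows 24-31 [x1,x2,x3,x4=0011]: 00000000  (ones: 0)
  rows 32-39 [x1,x2,x3,x4=0100]: 00001000  (ones: 1)
  rows 40-47 [x1,x2,x3,x4=0101]: 00001000  (ones: 1)
  rows 48-55 [x1,x2,x3,x4=0110]: 00000000  (ones: 0)
  rows 56-63 [x1,x2,x3,x4=0111]: 00000000  (ones: 0)
  rows 64-71 [x1,x2,x3,x4=1000]: 00001100  (ones: 2)
  rows 72-79 [x1,x2,x3,x4=1001]: 00001100  (ones: 2)
  rows 80-87 [x1,x2,x3,x4=1010]: 00000000  (ones: 0)
  rows 88-95 [x1,x2,x3,x4=1011]: 00001100  (ones: 2)
  rows 96-103 [x1,x2,x3,x4=1100]: 00001000  (ones: 1)
  rows 104-111 [x1,x2,x3,x4=1101]: 00001000  (ones: 1)
  rows 112-119 [x1,x2,x3,x4=1110]: 00000000  (ones: 0)
  rows 120-127 [x1,x2,x3,x4=1111]: 00001100  (ones: 2)
Satisfying assignments = 2+2+0+0+1+1+0+0+2+2+0+2+1+1+0+2 = 16

16


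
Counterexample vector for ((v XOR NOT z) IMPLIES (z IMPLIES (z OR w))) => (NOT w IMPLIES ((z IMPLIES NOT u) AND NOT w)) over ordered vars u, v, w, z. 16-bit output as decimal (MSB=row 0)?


F1 = ((v XOR NOT z) IMPLIES (z IMPLIES (z OR w)))
F2 = (NOT w IMPLIES ((z IMPLIES NOT u) AND NOT w))
Counterexample to F1=>F2 is where F1=1 and F2=0.
Evaluate each row (bits = u,v,w,z, MSB first):
  row 0 [0000]: F1=1 F2=1 -> F1&~F2 -> 0
  row 1 [0001]: F1=1 F2=1 -> F1&~F2 -> 0
  row 2 [0010]: F1=1 F2=1 -> F1&~F2 -> 0
  row 3 [0011]: F1=1 F2=1 -> F1&~F2 -> 0
  row 4 [0100]: F1=1 F2=1 -> F1&~F2 -> 0
  row 5 [0101]: F1=1 F2=1 -> F1&~F2 -> 0
  row 6 [0110]: F1=1 F2=1 -> F1&~F2 -> 0
  row 7 [0111]: F1=1 F2=1 -> F1&~F2 -> 0
  row 8 [1000]: F1=1 F2=1 -> F1&~F2 -> 0
  row 9 [1001]: F1=1 F2=0 -> F1&~F2 -> 1
  row 10 [1010]: F1=1 F2=1 -> F1&~F2 -> 0
  row 11 [1011]: F1=1 F2=1 -> F1&~F2 -> 0
  row 12 [1100]: F1=1 F2=1 -> F1&~F2 -> 0
  row 13 [1101]: F1=1 F2=0 -> F1&~F2 -> 1
  row 14 [1110]: F1=1 F2=1 -> F1&~F2 -> 0
  row 15 [1111]: F1=1 F2=1 -> F1&~F2 -> 0
Full result column, 4 rows per line (u,v fixed per line; w,z runs 00..11 left to right):
  rows 0-3 [u,v=00]: 0000  = hex 0
  rows 4-7 [u,v=01]: 0000  = hex 0
  rows 8-11 [u,v=10]: 0100  = hex 4
  rows 12-15 [u,v=11]: 0100  = hex 4
Counterexample vector (row 0 .. row 15) = 0000000001000100
Output column grouped in 4s = 0000 0000 0100 0100 = 0x0044
Convert to decimal digit by digit (value = value*16 + digit):
  0 -> 0
  0*16 + 0 = 0
  0*16 + 4 = 4
  4*16 + 4 = 68
Decimal = 68

68


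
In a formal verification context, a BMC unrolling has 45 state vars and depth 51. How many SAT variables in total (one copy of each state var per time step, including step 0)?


BMC unrolls to depth k, creating one copy of each state var for steps 0..k.
Step count = 51 + 1 = 52 (steps 0 through 51)
Vars per step = 45
Total = 45 * 52 = 2340

2340


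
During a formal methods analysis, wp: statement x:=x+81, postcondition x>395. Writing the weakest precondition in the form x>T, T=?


Formula: wp(x:=E, P) = P[E/x] (substitute E for x in postcondition)
Step 1: Postcondition: x>395
Step 2: Substitute x+81 for x: x+81>395
Step 3: Solve for x: x > 395-81 = 314

314


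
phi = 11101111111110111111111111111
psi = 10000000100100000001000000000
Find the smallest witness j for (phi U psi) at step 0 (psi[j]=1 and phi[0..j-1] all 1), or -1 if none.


(phi U psi) at 0: need smallest j with psi[j]=1 and phi[i]=1 for all i in [0,j).
Scan from step 0:
  step 0: psi=1 and phi held for [0,0) -> witness found
Witness step = 0

0


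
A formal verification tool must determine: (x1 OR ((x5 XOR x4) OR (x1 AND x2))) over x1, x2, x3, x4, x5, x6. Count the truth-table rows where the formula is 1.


Formula: (x1 OR ((x5 XOR x4) OR (x1 AND x2))) over 6 vars (64 rows)
Evaluate each row (x1, x2, x3, x4, x5, x6 as bits, MSB first):
  row 0 [000000]: (0 OR ((0 XOR 0) OR (0 AND 0))) -> 0
  row 1 [000001]: (0 OR ((0 XOR 0) OR (0 AND 0))) -> 0
  row 2 [000010]: (0 OR ((1 XOR 0) OR (0 AND 0))) -> 1
  row 3 [000011]: (0 OR ((1 XOR 0) OR (0 AND 0))) -> 1
  row 4 [000100]: (0 OR ((0 XOR 1) OR (0 AND 0))) -> 1
  (every remaining row is evaluated the same way; all 64 results are listed next)
Full result column, 8 rows per line (x1,x2,x3 fixed per line; x4,x5,x6 runs 000..111 left to right):
  rows 0-7 [x1,x2,x3=000]: 00111100  (ones: 4)
  rows 8-15 [x1,x2,x3=001]: 00111100  (ones: 4)
  rows 16-23 [x1,x2,x3=010]: 00111100  (ones: 4)
  rows 24-31 [x1,x2,x3=011]: 00111100  (ones: 4)
  rows 32-39 [x1,x2,x3=100]: 11111111  (ones: 8)
  rows 40-47 [x1,x2,x3=101]: 11111111  (ones: 8)
  rows 48-55 [x1,x2,x3=110]: 11111111  (ones: 8)
  rows 56-63 [x1,x2,x3=111]: 11111111  (ones: 8)
Count of 1-rows = 4+4+4+4+8+8+8+8 = 48

48


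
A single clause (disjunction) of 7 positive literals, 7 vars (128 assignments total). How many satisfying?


Step 1: Total=2^7=128
Step 2: Unsat when all 7 false: 2^0=1
Step 3: Sat=128-1=127

127


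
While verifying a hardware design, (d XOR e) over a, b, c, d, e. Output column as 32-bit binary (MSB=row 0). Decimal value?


Formula: (d XOR e) over a, b, c, d, e (32 rows)
Evaluate each row (bits = a,b,c,d,e, MSB first):
  row 0 [00000]: (0 XOR 0) -> 0
  row 1 [00001]: (0 XOR 1) -> 1
  row 2 [00010]: (1 XOR 0) -> 1
  row 3 [00011]: (1 XOR 1) -> 0
  row 4 [00100]: (0 XOR 0) -> 0
  row 5 [00101]: (0 XOR 1) -> 1
  row 6 [00110]: (1 XOR 0) -> 1
  row 7 [00111]: (1 XOR 1) -> 0
  row 8 [01000]: (0 XOR 0) -> 0
  row 9 [01001]: (0 XOR 1) -> 1
  row 10 [01010]: (1 XOR 0) -> 1
  row 11 [01011]: (1 XOR 1) -> 0
  row 12 [01100]: (0 XOR 0) -> 0
  row 13 [01101]: (0 XOR 1) -> 1
  row 14 [01110]: (1 XOR 0) -> 1
  row 15 [01111]: (1 XOR 1) -> 0
  row 16 [10000]: (0 XOR 0) -> 0
  row 17 [10001]: (0 XOR 1) -> 1
  row 18 [10010]: (1 XOR 0) -> 1
  row 19 [10011]: (1 XOR 1) -> 0
  row 20 [10100]: (0 XOR 0) -> 0
  row 21 [10101]: (0 XOR 1) -> 1
  row 22 [10110]: (1 XOR 0) -> 1
  row 23 [10111]: (1 XOR 1) -> 0
  row 24 [11000]: (0 XOR 0) -> 0
  row 25 [11001]: (0 XOR 1) -> 1
  row 26 [11010]: (1 XOR 0) -> 1
  row 27 [11011]: (1 XOR 1) -> 0
  row 28 [11100]: (0 XOR 0) -> 0
  row 29 [11101]: (0 XOR 1) -> 1
  row 30 [11110]: (1 XOR 0) -> 1
  row 31 [11111]: (1 XOR 1) -> 0
Full result column, 4 rows per line (a,b,c fixed per line; d,e runs 00..11 left to right):
  rows 0-3 [a,b,c=000]: 0110  = hex 6
  rows 4-7 [a,b,c=001]: 0110  = hex 6
  rows 8-11 [a,b,c=010]: 0110  = hex 6
  rows 12-15 [a,b,c=011]: 0110  = hex 6
  rows 16-19 [a,b,c=100]: 0110  = hex 6
  rows 20-23 [a,b,c=101]: 0110  = hex 6
  rows 24-27 [a,b,c=110]: 0110  = hex 6
  rows 28-31 [a,b,c=111]: 0110  = hex 6
Output column (row 0 .. row 31) = 01100110011001100110011001100110
Output column grouped in 4s = 0110 0110 0110 0110 0110 0110 0110 0110 = 0x66666666
Convert to decimal digit by digit (value = value*16 + digit):
  6 -> 6
  6*16 + 6 = 102
  102*16 + 6 = 1638
  1638*16 + 6 = 26214
  26214*16 + 6 = 419430
  419430*16 + 6 = 6710886
  6710886*16 + 6 = 107374182
  107374182*16 + 6 = 1717986918
Decimal = 1717986918

1717986918


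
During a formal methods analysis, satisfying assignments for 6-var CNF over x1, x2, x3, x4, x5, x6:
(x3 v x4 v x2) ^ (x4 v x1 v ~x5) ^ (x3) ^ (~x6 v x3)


CNF with 4 clauses over 6 vars (64 assignments).
An assignment satisfies CNF iff every clause has >=1 true literal.
Check each row (bits = x1,x2,x3,x4,x5,x6; clause T/F shown):
  row 0 [000000]: clauses=FTFT -> 0
  row 1 [000001]: clauses=FTFF -> 0
  row 2 [000010]: clauses=FFFT -> 0
  row 3 [000011]: clauses=FFFF -> 0
  row 4 [000100]: clauses=TTFT -> 0
  (every remaining row is evaluated the same way; all 64 results are listed next)
Full result column, 8 rows per line (x1,x2,x3 fixed per line; x4,x5,x6 runs 000..111 left to right):
  rows 0-7 [x1,x2,x3=000]: 00000000  (ones: 0)
  rows 8-15 [x1,x2,x3=001]: 11001111  (ones: 6)
  rows 16-23 [x1,x2,x3=010]: 00000000  (ones: 0)
  rows 24-31 [x1,x2,x3=011]: 11001111  (ones: 6)
  rows 32-39 [x1,x2,x3=100]: 00000000  (ones: 0)
  rows 40-47 [x1,x2,x3=101]: 11111111  (ones: 8)
  rows 48-55 [x1,x2,x3=110]: 00000000  (ones: 0)
  rows 56-63 [x1,x2,x3=111]: 11111111  (ones: 8)
Satisfying assignments = 0+6+0+6+0+8+0+8 = 28

28


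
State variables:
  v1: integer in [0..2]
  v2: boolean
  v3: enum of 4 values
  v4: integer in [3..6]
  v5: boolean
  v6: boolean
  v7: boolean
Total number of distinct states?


State space = product of domain sizes of all variables.
Domain sizes:
  v1 (integer in [0..2]): 3
  v2 (boolean): 2
  v3 (enum of 4 values): 4
  v4 (integer in [3..6]): 4
  v5 (boolean): 2
  v6 (boolean): 2
  v7 (boolean): 2
Product = 3 * 2 * 4 * 4 * 2 * 2 * 2 = 768

768


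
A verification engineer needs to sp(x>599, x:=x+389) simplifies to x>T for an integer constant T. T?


Formula: sp(P, x:=E) = exists old_x. (x = E[old_x/x]) AND P[old_x/x] (old_x is the value of x before the assignment; eliminate old_x by solving x = E[old_x/x] for old_x)
Step 1: Precondition P: x>599, i.e. old_x > 599
Step 2: Assignment gives x = old_x + 389, so old_x = x - 389
Step 3: Substitute into P: x - 389 > 599
Step 4: Simplify: x > 599+389 = 988

988


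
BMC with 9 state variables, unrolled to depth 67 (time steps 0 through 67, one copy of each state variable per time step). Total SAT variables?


BMC unrolls to depth k, creating one copy of each state var for steps 0..k.
Step count = 67 + 1 = 68 (steps 0 through 67)
Vars per step = 9
Total = 9 * 68 = 612

612


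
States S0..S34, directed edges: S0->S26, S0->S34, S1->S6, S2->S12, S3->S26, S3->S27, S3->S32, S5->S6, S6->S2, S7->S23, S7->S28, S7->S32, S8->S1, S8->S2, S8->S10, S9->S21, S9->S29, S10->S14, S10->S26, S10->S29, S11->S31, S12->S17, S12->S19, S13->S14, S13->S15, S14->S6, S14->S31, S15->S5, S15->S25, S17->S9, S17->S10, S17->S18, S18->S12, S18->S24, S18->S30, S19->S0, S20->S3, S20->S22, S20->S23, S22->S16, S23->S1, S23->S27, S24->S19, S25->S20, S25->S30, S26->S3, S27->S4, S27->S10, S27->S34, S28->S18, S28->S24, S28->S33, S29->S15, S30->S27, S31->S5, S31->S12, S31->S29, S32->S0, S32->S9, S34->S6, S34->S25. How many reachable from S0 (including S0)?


BFS from S0:
  layer 0: {S0}
  layer 1: {S26, S34}
  layer 2: {S3, S6, S25}
  layer 3: {S2, S20, S27, S30, S32}
  layer 4: {S4, S9, S10, S12, S22, S23}
  layer 5: {S1, S14, S16, S17, S19, S21, S29}
  layer 6: {S15, S18, S31}
  layer 7: {S5, S24}
Reachable set: {S0, S1, S2, S3, S4, S5, S6, S9, S10, S12, S14, S15, S16, S17, S18, S19, S20, S21, S22, S23, S24, S25, S26, S27, S29, S30, S31, S32, S34}
Count = 29

29


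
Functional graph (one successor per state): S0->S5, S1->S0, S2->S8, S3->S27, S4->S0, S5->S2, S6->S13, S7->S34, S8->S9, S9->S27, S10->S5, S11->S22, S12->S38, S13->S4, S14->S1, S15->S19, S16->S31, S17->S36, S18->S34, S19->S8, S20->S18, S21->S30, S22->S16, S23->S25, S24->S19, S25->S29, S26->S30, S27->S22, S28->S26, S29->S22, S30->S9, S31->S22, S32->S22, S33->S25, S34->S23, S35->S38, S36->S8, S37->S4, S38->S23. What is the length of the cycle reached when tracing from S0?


Trace from S0 until a state repeats:
  S0 -> S5 -> S2 -> S8 -> S9 -> S27 -> S22 -> S16 -> S31 -> S22
S22 first seen at step 6, revisited at step 9.
Cycle length = 9 - 6 = 3

3


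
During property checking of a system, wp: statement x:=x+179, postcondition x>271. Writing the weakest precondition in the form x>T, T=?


Formula: wp(x:=E, P) = P[E/x] (substitute E for x in postcondition)
Step 1: Postcondition: x>271
Step 2: Substitute x+179 for x: x+179>271
Step 3: Solve for x: x > 271-179 = 92

92


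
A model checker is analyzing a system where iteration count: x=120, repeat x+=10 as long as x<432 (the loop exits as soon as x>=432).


Step 1: x goes from 120 toward 432 by 10; the body runs while x<432, so iterations = ceil((bound-start)/step)
Step 2: Distance=312
Step 3: ceil(312/10)=32

32


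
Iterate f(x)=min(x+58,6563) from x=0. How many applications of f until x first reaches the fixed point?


Step 1: x=0, cap=6563, increment=58
Step 2: x grows by 58 each step until capped at 6563; fixed point is x=6563
Step 3: iterations = ceil(6563/58) = 114

114


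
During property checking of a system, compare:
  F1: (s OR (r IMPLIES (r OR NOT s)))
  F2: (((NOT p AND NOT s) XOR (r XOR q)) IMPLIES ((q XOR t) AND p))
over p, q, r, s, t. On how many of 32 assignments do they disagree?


F1 = (s OR (r IMPLIES (r OR NOT s)))
F2 = (((NOT p AND NOT s) XOR (r XOR q)) IMPLIES ((q XOR t) AND p))
Evaluate both on each of 32 rows (bits = p,q,r,s,t):
  row 0 [00000]: F1=1 F2=0 (differ) -> 1
  row 1 [00001]: F1=1 F2=0 (differ) -> 1
  row 2 [00010]: F1=1 F2=1 -> 0
  row 3 [00011]: F1=1 F2=1 -> 0
  row 4 [00100]: F1=1 F2=1 -> 0
  row 5 [00101]: F1=1 F2=1 -> 0
  row 6 [00110]: F1=1 F2=0 (differ) -> 1
  row 7 [00111]: F1=1 F2=0 (differ) -> 1
  row 8 [01000]: F1=1 F2=1 -> 0
  row 9 [01001]: F1=1 F2=1 -> 0
  row 10 [01010]: F1=1 F2=0 (differ) -> 1
  row 11 [01011]: F1=1 F2=0 (differ) -> 1
  row 12 [01100]: F1=1 F2=0 (differ) -> 1
  row 13 [01101]: F1=1 F2=0 (differ) -> 1
  row 14 [01110]: F1=1 F2=1 -> 0
  row 15 [01111]: F1=1 F2=1 -> 0
  row 16 [10000]: F1=1 F2=1 -> 0
  row 17 [10001]: F1=1 F2=1 -> 0
  row 18 [10010]: F1=1 F2=1 -> 0
  row 19 [10011]: F1=1 F2=1 -> 0
  row 20 [10100]: F1=1 F2=0 (differ) -> 1
  row 21 [10101]: F1=1 F2=1 -> 0
  row 22 [10110]: F1=1 F2=0 (differ) -> 1
  row 23 [10111]: F1=1 F2=1 -> 0
  row 24 [11000]: F1=1 F2=1 -> 0
  row 25 [11001]: F1=1 F2=0 (differ) -> 1
  row 26 [11010]: F1=1 F2=1 -> 0
  row 27 [11011]: F1=1 F2=0 (differ) -> 1
  row 28 [11100]: F1=1 F2=1 -> 0
  row 29 [11101]: F1=1 F2=1 -> 0
  row 30 [11110]: F1=1 F2=1 -> 0
  row 31 [11111]: F1=1 F2=1 -> 0
Full result column, 8 rows per line (p,q fixed per line; r,s,t runs 000..111 left to right):
  rows 0-7 [p,q=00]: 11000011  (ones: 4)
  rows 8-15 [p,q=01]: 00111100  (ones: 4)
  rows 16-23 [p,q=10]: 00001010  (ones: 2)
  rows 24-31 [p,q=11]: 01010000  (ones: 2)
Disagreements = 4+4+2+2 = 12

12


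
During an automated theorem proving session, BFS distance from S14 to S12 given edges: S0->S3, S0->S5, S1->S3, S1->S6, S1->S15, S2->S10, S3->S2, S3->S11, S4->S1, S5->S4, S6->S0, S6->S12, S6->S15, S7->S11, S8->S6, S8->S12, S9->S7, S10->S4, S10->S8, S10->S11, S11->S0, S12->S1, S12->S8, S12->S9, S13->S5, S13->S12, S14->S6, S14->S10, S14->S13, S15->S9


BFS layer-by-layer from S14:
  dist 0: {S14}
  dist 1: {S6, S10, S13}
  dist 2: {S0, S4, S5, S8, S11, S12, S15}
  -> S12 reached at distance 2
Shortest path length = 2

2


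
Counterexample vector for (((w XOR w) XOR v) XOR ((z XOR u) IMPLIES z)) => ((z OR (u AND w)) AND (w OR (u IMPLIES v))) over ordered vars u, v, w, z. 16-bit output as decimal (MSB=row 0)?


F1 = (((w XOR w) XOR v) XOR ((z XOR u) IMPLIES z))
F2 = ((z OR (u AND w)) AND (w OR (u IMPLIES v)))
Counterexample to F1=>F2 is where F1=1 and F2=0.
Evaluate each row (bits = u,v,w,z, MSB first):
  row 0 [0000]: F1=1 F2=0 -> F1&~F2 -> 1
  row 1 [0001]: F1=1 F2=1 -> F1&~F2 -> 0
  row 2 [0010]: F1=1 F2=0 -> F1&~F2 -> 1
  row 3 [0011]: F1=1 F2=1 -> F1&~F2 -> 0
  row 4 [0100]: F1=0 F2=0 -> F1&~F2 -> 0
  row 5 [0101]: F1=0 F2=1 -> F1&~F2 -> 0
  row 6 [0110]: F1=0 F2=0 -> F1&~F2 -> 0
  row 7 [0111]: F1=0 F2=1 -> F1&~F2 -> 0
  row 8 [1000]: F1=0 F2=0 -> F1&~F2 -> 0
  row 9 [1001]: F1=1 F2=0 -> F1&~F2 -> 1
  row 10 [1010]: F1=0 F2=1 -> F1&~F2 -> 0
  row 11 [1011]: F1=1 F2=1 -> F1&~F2 -> 0
  row 12 [1100]: F1=1 F2=0 -> F1&~F2 -> 1
  row 13 [1101]: F1=0 F2=1 -> F1&~F2 -> 0
  row 14 [1110]: F1=1 F2=1 -> F1&~F2 -> 0
  row 15 [1111]: F1=0 F2=1 -> F1&~F2 -> 0
Full result column, 4 rows per line (u,v fixed per line; w,z runs 00..11 left to right):
  rows 0-3 [u,v=00]: 1010  = hex A
  rows 4-7 [u,v=01]: 0000  = hex 0
  rows 8-11 [u,v=10]: 0100  = hex 4
  rows 12-15 [u,v=11]: 1000  = hex 8
Counterexample vector (row 0 .. row 15) = 1010000001001000
Output column grouped in 4s = 1010 0000 0100 1000 = 0xA048
Convert to decimal digit by digit (value = value*16 + digit):
  A -> 10
  10*16 + 0 = 160
  160*16 + 4 = 2564
  2564*16 + 8 = 41032
Decimal = 41032

41032


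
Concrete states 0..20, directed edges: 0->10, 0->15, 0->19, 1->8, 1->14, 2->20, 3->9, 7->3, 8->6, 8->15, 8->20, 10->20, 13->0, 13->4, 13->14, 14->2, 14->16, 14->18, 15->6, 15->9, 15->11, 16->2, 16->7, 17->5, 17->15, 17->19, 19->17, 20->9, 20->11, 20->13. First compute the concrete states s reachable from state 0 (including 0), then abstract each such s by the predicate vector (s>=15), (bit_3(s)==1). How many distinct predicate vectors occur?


BFS from 0:
Concrete reachable: {0, 2, 3, 4, 5, 6, 7, 9, 10, 11, 13, 14, 15, 16, 17, 18, 19, 20}
Abstract via predicates (s>=15), (bit_3(s)==1):
  (0,0) <- {0, 2, 3, 4, 5, 6, 7}
  (0,1) <- {9, 10, 11, 13, 14}
  (1,0) <- {16, 17, 18, 19, 20}
  (1,1) <- {15}
Distinct abstract states = 4

4


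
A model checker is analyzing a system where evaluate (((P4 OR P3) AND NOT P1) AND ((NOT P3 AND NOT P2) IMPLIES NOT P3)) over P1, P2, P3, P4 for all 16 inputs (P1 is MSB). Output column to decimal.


Formula: (((P4 OR P3) AND NOT P1) AND ((NOT P3 AND NOT P2) IMPLIES NOT P3)) over P1, P2, P3, P4 (16 rows)
Evaluate each row (bits = P1,P2,P3,P4, MSB first):
  row 0 [0000]: (((0 OR 0) AND NOT 0) AND ((NOT 0 AND NOT 0) IMPLIES NOT 0)) -> 0
  row 1 [0001]: (((1 OR 0) AND NOT 0) AND ((NOT 0 AND NOT 0) IMPLIES NOT 0)) -> 1
  row 2 [0010]: (((0 OR 1) AND NOT 0) AND ((NOT 1 AND NOT 0) IMPLIES NOT 1)) -> 1
  row 3 [0011]: (((1 OR 1) AND NOT 0) AND ((NOT 1 AND NOT 0) IMPLIES NOT 1)) -> 1
  row 4 [0100]: (((0 OR 0) AND NOT 0) AND ((NOT 0 AND NOT 1) IMPLIES NOT 0)) -> 0
  row 5 [0101]: (((1 OR 0) AND NOT 0) AND ((NOT 0 AND NOT 1) IMPLIES NOT 0)) -> 1
  row 6 [0110]: (((0 OR 1) AND NOT 0) AND ((NOT 1 AND NOT 1) IMPLIES NOT 1)) -> 1
  row 7 [0111]: (((1 OR 1) AND NOT 0) AND ((NOT 1 AND NOT 1) IMPLIES NOT 1)) -> 1
  row 8 [1000]: (((0 OR 0) AND NOT 1) AND ((NOT 0 AND NOT 0) IMPLIES NOT 0)) -> 0
  row 9 [1001]: (((1 OR 0) AND NOT 1) AND ((NOT 0 AND NOT 0) IMPLIES NOT 0)) -> 0
  row 10 [1010]: (((0 OR 1) AND NOT 1) AND ((NOT 1 AND NOT 0) IMPLIES NOT 1)) -> 0
  row 11 [1011]: (((1 OR 1) AND NOT 1) AND ((NOT 1 AND NOT 0) IMPLIES NOT 1)) -> 0
  row 12 [1100]: (((0 OR 0) AND NOT 1) AND ((NOT 0 AND NOT 1) IMPLIES NOT 0)) -> 0
  row 13 [1101]: (((1 OR 0) AND NOT 1) AND ((NOT 0 AND NOT 1) IMPLIES NOT 0)) -> 0
  row 14 [1110]: (((0 OR 1) AND NOT 1) AND ((NOT 1 AND NOT 1) IMPLIES NOT 1)) -> 0
  row 15 [1111]: (((1 OR 1) AND NOT 1) AND ((NOT 1 AND NOT 1) IMPLIES NOT 1)) -> 0
Full result column, 4 rows per line (P1,P2 fixed per line; P3,P4 runs 00..11 left to right):
  rows 0-3 [P1,P2=00]: 0111  = hex 7
  rows 4-7 [P1,P2=01]: 0111  = hex 7
  rows 8-11 [P1,P2=10]: 0000  = hex 0
  rows 12-15 [P1,P2=11]: 0000  = hex 0
Output column (row 0 .. row 15) = 0111011100000000
Output column grouped in 4s = 0111 0111 0000 0000 = 0x7700
Convert to decimal digit by digit (value = value*16 + digit):
  7 -> 7
  7*16 + 7 = 119
  119*16 + 0 = 1904
  1904*16 + 0 = 30464
Decimal = 30464

30464


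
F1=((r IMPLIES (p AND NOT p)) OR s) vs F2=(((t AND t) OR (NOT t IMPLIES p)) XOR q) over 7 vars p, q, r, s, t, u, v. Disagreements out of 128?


F1 = ((r IMPLIES (p AND NOT p)) OR s)
F2 = (((t AND t) OR (NOT t IMPLIES p)) XOR q)
Evaluate both on each of 128 rows (bits = p,q,r,s,t,u,v):
  row 0 [0000000]: F1=1 F2=0 (differ) -> 1
  row 1 [0000001]: F1=1 F2=0 (differ) -> 1
  row 2 [0000010]: F1=1 F2=0 (differ) -> 1
  row 3 [0000011]: F1=1 F2=0 (differ) -> 1
  row 4 [0000100]: F1=1 F2=1 -> 0
  (every remaining row is evaluated the same way; all 128 results are listed next)
Full result column, 8 rows per line (p,q,r,s fixed per line; t,u,v runs 000..111 left to right):
  rows 0-7 [p,q,r,s=0000]: 11110000  (ones: 4)
  rows 8-15 [p,q,r,s=0001]: 11110000  (ones: 4)
  rows 16-23 [p,q,r,s=0010]: 00001111  (ones: 4)
  rows 24-31 [p,q,r,s=0011]: 11110000  (ones: 4)
  rows 32-39 [p,q,r,s=0100]: 00001111  (ones: 4)
  rows 40-47 [p,q,r,s=0101]: 00001111  (ones: 4)
  rows 48-55 [p,q,r,s=0110]: 11110000  (ones: 4)
  rows 56-63 [p,q,r,s=0111]: 00001111  (ones: 4)
  rows 64-71 [p,q,r,s=1000]: 00000000  (ones: 0)
  rows 72-79 [p,q,r,s=1001]: 00000000  (ones: 0)
  rows 80-87 [p,q,r,s=1010]: 11111111  (ones: 8)
  rows 88-95 [p,q,r,s=1011]: 00000000  (ones: 0)
  rows 96-103 [p,q,r,s=1100]: 11111111  (ones: 8)
  rows 104-111 [p,q,r,s=1101]: 11111111  (ones: 8)
  rows 112-119 [p,q,r,s=1110]: 00000000  (ones: 0)
  rows 120-127 [p,q,r,s=1111]: 11111111  (ones: 8)
Disagreements = 4+4+4+4+4+4+4+4+0+0+8+0+8+8+0+8 = 64

64


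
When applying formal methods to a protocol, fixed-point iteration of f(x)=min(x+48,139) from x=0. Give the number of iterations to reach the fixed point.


Step 1: x=0, cap=139, increment=48
Step 2: x grows by 48 each step until capped at 139; fixed point is x=139
Step 3: iterations = ceil(139/48) = 3

3


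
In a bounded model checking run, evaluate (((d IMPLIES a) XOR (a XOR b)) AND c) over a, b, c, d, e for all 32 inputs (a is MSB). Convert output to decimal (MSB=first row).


Formula: (((d IMPLIES a) XOR (a XOR b)) AND c) over a, b, c, d, e (32 rows)
Evaluate each row (bits = a,b,c,d,e, MSB first):
  row 0 [00000]: (((0 IMPLIES 0) XOR (0 XOR 0)) AND 0) -> 0
  row 1 [00001]: (((0 IMPLIES 0) XOR (0 XOR 0)) AND 0) -> 0
  row 2 [00010]: (((1 IMPLIES 0) XOR (0 XOR 0)) AND 0) -> 0
  row 3 [00011]: (((1 IMPLIES 0) XOR (0 XOR 0)) AND 0) -> 0
  row 4 [00100]: (((0 IMPLIES 0) XOR (0 XOR 0)) AND 1) -> 1
  row 5 [00101]: (((0 IMPLIES 0) XOR (0 XOR 0)) AND 1) -> 1
  row 6 [00110]: (((1 IMPLIES 0) XOR (0 XOR 0)) AND 1) -> 0
  row 7 [00111]: (((1 IMPLIES 0) XOR (0 XOR 0)) AND 1) -> 0
  row 8 [01000]: (((0 IMPLIES 0) XOR (0 XOR 1)) AND 0) -> 0
  row 9 [01001]: (((0 IMPLIES 0) XOR (0 XOR 1)) AND 0) -> 0
  row 10 [01010]: (((1 IMPLIES 0) XOR (0 XOR 1)) AND 0) -> 0
  row 11 [01011]: (((1 IMPLIES 0) XOR (0 XOR 1)) AND 0) -> 0
  row 12 [01100]: (((0 IMPLIES 0) XOR (0 XOR 1)) AND 1) -> 0
  row 13 [01101]: (((0 IMPLIES 0) XOR (0 XOR 1)) AND 1) -> 0
  row 14 [01110]: (((1 IMPLIES 0) XOR (0 XOR 1)) AND 1) -> 1
  row 15 [01111]: (((1 IMPLIES 0) XOR (0 XOR 1)) AND 1) -> 1
  row 16 [10000]: (((0 IMPLIES 1) XOR (1 XOR 0)) AND 0) -> 0
  row 17 [10001]: (((0 IMPLIES 1) XOR (1 XOR 0)) AND 0) -> 0
  row 18 [10010]: (((1 IMPLIES 1) XOR (1 XOR 0)) AND 0) -> 0
  row 19 [10011]: (((1 IMPLIES 1) XOR (1 XOR 0)) AND 0) -> 0
  row 20 [10100]: (((0 IMPLIES 1) XOR (1 XOR 0)) AND 1) -> 0
  row 21 [10101]: (((0 IMPLIES 1) XOR (1 XOR 0)) AND 1) -> 0
  row 22 [10110]: (((1 IMPLIES 1) XOR (1 XOR 0)) AND 1) -> 0
  row 23 [10111]: (((1 IMPLIES 1) XOR (1 XOR 0)) AND 1) -> 0
  row 24 [11000]: (((0 IMPLIES 1) XOR (1 XOR 1)) AND 0) -> 0
  row 25 [11001]: (((0 IMPLIES 1) XOR (1 XOR 1)) AND 0) -> 0
  row 26 [11010]: (((1 IMPLIES 1) XOR (1 XOR 1)) AND 0) -> 0
  row 27 [11011]: (((1 IMPLIES 1) XOR (1 XOR 1)) AND 0) -> 0
  row 28 [11100]: (((0 IMPLIES 1) XOR (1 XOR 1)) AND 1) -> 1
  row 29 [11101]: (((0 IMPLIES 1) XOR (1 XOR 1)) AND 1) -> 1
  row 30 [11110]: (((1 IMPLIES 1) XOR (1 XOR 1)) AND 1) -> 1
  row 31 [11111]: (((1 IMPLIES 1) XOR (1 XOR 1)) AND 1) -> 1
Full result column, 4 rows per line (a,b,c fixed per line; d,e runs 00..11 left to right):
  rows 0-3 [a,b,c=000]: 0000  = hex 0
  rows 4-7 [a,b,c=001]: 1100  = hex C
  rows 8-11 [a,b,c=010]: 0000  = hex 0
  rows 12-15 [a,b,c=011]: 0011  = hex 3
  rows 16-19 [a,b,c=100]: 0000  = hex 0
  rows 20-23 [a,b,c=101]: 0000  = hex 0
  rows 24-27 [a,b,c=110]: 0000  = hex 0
  rows 28-31 [a,b,c=111]: 1111  = hex F
Output column (row 0 .. row 31) = 00001100000000110000000000001111
Output column grouped in 4s = 0000 1100 0000 0011 0000 0000 0000 1111 = 0x0C03000F
Convert to decimal digit by digit (value = value*16 + digit):
  0 -> 0
  0*16 + 12 (C) = 12
  12*16 + 0 = 192
  192*16 + 3 = 3075
  3075*16 + 0 = 49200
  49200*16 + 0 = 787200
  787200*16 + 0 = 12595200
  12595200*16 + 15 (F) = 201523215
Decimal = 201523215

201523215


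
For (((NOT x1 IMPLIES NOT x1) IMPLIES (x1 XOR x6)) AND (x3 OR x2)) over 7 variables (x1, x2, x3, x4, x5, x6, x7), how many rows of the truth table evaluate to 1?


Formula: (((NOT x1 IMPLIES NOT x1) IMPLIES (x1 XOR x6)) AND (x3 OR x2)) over 7 vars (128 rows)
Evaluate each row (x1, x2, x3, x4, x5, x6, x7 as bits, MSB first):
  row 0 [0000000]: (((NOT 0 IMPLIES NOT 0) IMPLIES (0 XOR 0)) AND (0 OR 0)) -> 0
  row 1 [0000001]: (((NOT 0 IMPLIES NOT 0) IMPLIES (0 XOR 0)) AND (0 OR 0)) -> 0
  row 2 [0000010]: (((NOT 0 IMPLIES NOT 0) IMPLIES (0 XOR 1)) AND (0 OR 0)) -> 0
  row 3 [0000011]: (((NOT 0 IMPLIES NOT 0) IMPLIES (0 XOR 1)) AND (0 OR 0)) -> 0
  row 4 [0000100]: (((NOT 0 IMPLIES NOT 0) IMPLIES (0 XOR 0)) AND (0 OR 0)) -> 0
  (every remaining row is evaluated the same way; all 128 results are listed next)
Full result column, 8 rows per line (x1,x2,x3,x4 fixed per line; x5,x6,x7 runs 000..111 left to right):
  rows 0-7 [x1,x2,x3,x4=0000]: 00000000  (ones: 0)
  rows 8-15 [x1,x2,x3,x4=0001]: 00000000  (ones: 0)
  rows 16-23 [x1,x2,x3,x4=0010]: 00110011  (ones: 4)
  rows 24-31 [x1,x2,x3,x4=0011]: 00110011  (ones: 4)
  rows 32-39 [x1,x2,x3,x4=0100]: 00110011  (ones: 4)
  rows 40-47 [x1,x2,x3,x4=0101]: 00110011  (ones: 4)
  rows 48-55 [x1,x2,x3,x4=0110]: 00110011  (ones: 4)
  rows 56-63 [x1,x2,x3,x4=0111]: 00110011  (ones: 4)
  rows 64-71 [x1,x2,x3,x4=1000]: 00000000  (ones: 0)
  rows 72-79 [x1,x2,x3,x4=1001]: 00000000  (ones: 0)
  rows 80-87 [x1,x2,x3,x4=1010]: 11001100  (ones: 4)
  rows 88-95 [x1,x2,x3,x4=1011]: 11001100  (ones: 4)
  rows 96-103 [x1,x2,x3,x4=1100]: 11001100  (ones: 4)
  rows 104-111 [x1,x2,x3,x4=1101]: 11001100  (ones: 4)
  rows 112-119 [x1,x2,x3,x4=1110]: 11001100  (ones: 4)
  rows 120-127 [x1,x2,x3,x4=1111]: 11001100  (ones: 4)
Count of 1-rows = 0+0+4+4+4+4+4+4+0+0+4+4+4+4+4+4 = 48

48
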